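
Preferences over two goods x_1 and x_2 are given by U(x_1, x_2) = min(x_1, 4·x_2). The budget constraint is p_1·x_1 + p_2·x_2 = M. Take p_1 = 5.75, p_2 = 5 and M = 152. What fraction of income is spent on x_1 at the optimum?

share on x_1 = 0.8214

Leontief preferences: the optimum is at the kink where x_1/4 = x_2/1, i.e. x_2 = (1/4)·x_1.
Budget: p_1·x_1 + p_2·(1/4)·x_1 = M, so (4·p_1 + p_2)·x_1 = 4·M.
Demand: x_1*(p_1,p_2,M) = 4·M/(4·p_1 + p_2), x_2* = M/(4·p_1 + p_2).
Here 4·5.75 + 5 = 28, giving x_1* = 21.7143 and x_2* = 5.4286.
Expenditure on x_1: 5.75·21.7143 = 124.8571; share = 0.8214.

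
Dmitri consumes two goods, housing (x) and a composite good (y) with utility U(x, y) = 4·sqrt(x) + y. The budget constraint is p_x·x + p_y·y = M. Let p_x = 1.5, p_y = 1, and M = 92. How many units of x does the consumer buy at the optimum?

x* = 1.7778

Set MRS = p_x/p_y: 2·x^(−1/2) = p_x/p_y.
Solve: √x = 2·p_y/p_x, so x*(p_x,p_y) = (2·p_y/p_x)², and y* = (M − p_x·x*)/p_y.
Plugging in: x* = (2·1/1.5)² = 1.7778.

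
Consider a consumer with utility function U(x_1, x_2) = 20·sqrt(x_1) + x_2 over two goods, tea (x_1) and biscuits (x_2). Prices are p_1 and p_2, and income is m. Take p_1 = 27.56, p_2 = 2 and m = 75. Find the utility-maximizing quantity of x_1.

MU_x_1 = 10/√x_1, MU_x_2 = 1. Tangency: 10/√x_1 = p_1/p_2.
Solve: √x_1 = 10·p_2/p_1, so x_1*(p_1,p_2) = (10·p_2/p_1)², and x_2* = (m − p_1·x_1*)/p_2.
Plugging in: x_1* = (10·2/27.56)² = 0.5266.

x_1* = 0.5266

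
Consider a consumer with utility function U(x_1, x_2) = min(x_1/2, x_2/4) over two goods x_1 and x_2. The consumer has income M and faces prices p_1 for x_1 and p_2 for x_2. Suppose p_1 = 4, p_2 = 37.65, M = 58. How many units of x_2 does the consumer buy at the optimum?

x_2* = 1.4628

Leontief preferences: the optimum is at the kink where x_1/2 = x_2/4, i.e. x_2 = 2·x_1.
Budget: p_1·x_1 + p_2·2·x_1 = M, so (2·p_1 + 4·p_2)·x_1 = 2·M.
Demand: x_1*(p_1,p_2,M) = 2·M/(2·p_1 + 4·p_2), x_2* = 4·M/(2·p_1 + 4·p_2).
Here 2·4 + 4·37.65 = 158.6, giving x_2* = 1.4628.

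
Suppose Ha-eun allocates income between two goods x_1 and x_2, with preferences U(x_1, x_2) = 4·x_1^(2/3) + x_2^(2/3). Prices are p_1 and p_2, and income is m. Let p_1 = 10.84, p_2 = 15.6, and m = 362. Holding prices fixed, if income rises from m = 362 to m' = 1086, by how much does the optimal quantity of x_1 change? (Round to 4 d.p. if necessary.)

Δx_1* = 66.2895

MU_x_1 ∝ 4·x_1^(-1/3), MU_x_2 ∝ x_2^(-1/3), so MRS = 4·(x_2/x_1)^(1/3) = p_1/p_2.
Hence x_2/x_1 = ((1/4)·p_1/p_2)^(1/(1/3)), i.e. raised to the 3 power.
Substitute x_2 = (x_2/x_1)·x_1 into the budget: x_1* = m/(p_1 + p_2·(x_2/x_1)).
Numerically x_2/x_1 = 0.005242, so x_1* = 362/(10.84 + 15.6·0.005242) = 33.1448.
At m' = 1086: x_1* = 99.4343. Change: 99.4343 − 33.1448 = 66.2895.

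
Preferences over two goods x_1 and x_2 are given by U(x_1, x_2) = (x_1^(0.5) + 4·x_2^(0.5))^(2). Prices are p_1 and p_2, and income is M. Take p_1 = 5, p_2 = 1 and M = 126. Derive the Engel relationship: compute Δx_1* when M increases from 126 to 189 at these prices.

Δx_1* = 0.1556

Substitute x_2 = (x_2/x_1)·x_1 into the budget: x_1* = M/(p_1 + p_2·(x_2/x_1)).
Numerically x_2/x_1 = 400, so x_1* = 126/(5 + 1·400) = 0.3111.
At M' = 189: x_1* = 0.4667. Change: 0.4667 − 0.3111 = 0.1556.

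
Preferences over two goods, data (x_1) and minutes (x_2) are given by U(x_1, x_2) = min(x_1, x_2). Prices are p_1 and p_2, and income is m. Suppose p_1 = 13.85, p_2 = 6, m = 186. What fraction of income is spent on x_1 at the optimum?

share on x_1 = 0.6977

With perfect complements, no substitution: consume in ratio x_1:x_2 = 1:1.
Budget: p_1·x_1 + p_2·x_1 = m, so (p_1 + p_2)·x_1 = m.
Demand: x_1*(p_1,p_2,m) = m/(p_1 + p_2), x_2* = m/(p_1 + p_2).
Here 13.85 + 6 = 19.85, giving x_1* = 9.3703 and x_2* = 9.3703.
Expenditure on x_1: 13.85·9.3703 = 129.7783; share = 0.6977.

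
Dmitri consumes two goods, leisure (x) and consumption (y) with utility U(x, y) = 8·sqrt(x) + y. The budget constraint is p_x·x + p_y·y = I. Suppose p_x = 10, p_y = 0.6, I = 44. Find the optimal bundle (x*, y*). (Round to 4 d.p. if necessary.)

x* = 0.0576, y* = 72.3733

MU_x = 4/√x, MU_y = 1. Tangency: 4/√x = p_x/p_y.
Thus x* = (4·p_y/p_x)² — independent of I — with the rest of income spent on y.
Plugging in: x* = (4·0.6/10)² = 0.0576, y* = 72.3733.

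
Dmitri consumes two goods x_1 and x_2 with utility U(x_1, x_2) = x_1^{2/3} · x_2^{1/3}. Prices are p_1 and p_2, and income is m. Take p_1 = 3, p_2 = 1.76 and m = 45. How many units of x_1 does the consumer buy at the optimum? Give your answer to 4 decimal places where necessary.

x_1* = 10

Tangency: MRS = 2·x_2/x_1 = p_1/p_2.
Rearranging, p_2·x_2 = (1/2)·p_1·x_1. Substituting into the budget gives p_1·x_1·(1 + (1/2)) = m.
Demand: x_1*(p_1,p_2,m) = 2/3·m/p_1 and x_2* = 1/3·m/p_2.
At p_1=3, p_2=1.76, m=45: x_1* = 2/3·45/3 = 10.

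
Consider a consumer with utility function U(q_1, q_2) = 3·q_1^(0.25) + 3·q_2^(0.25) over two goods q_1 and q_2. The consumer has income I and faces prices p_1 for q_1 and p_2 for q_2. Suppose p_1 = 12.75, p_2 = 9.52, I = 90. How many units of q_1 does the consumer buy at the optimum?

q_1* = 3.3577

Substitute q_2 = (q_2/q_1)·q_1 into the budget: q_1* = I/(p_1 + p_2·(q_2/q_1)).
Numerically q_2/q_1 = 1.476265, so q_1* = 90/(12.75 + 9.52·1.476265) = 3.3577.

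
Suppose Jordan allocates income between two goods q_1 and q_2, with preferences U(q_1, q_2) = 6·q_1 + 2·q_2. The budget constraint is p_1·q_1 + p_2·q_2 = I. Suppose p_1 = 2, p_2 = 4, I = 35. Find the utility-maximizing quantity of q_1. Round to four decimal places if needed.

q_1* = 17.5

Perfect substitutes: compare marginal utility per dollar. 6/p_1 vs 2/p_2 → 3 vs 0.5.
q_1 gives more utility per dollar, so spend all income on q_1: q_1* = I/p_1, q_2* = 0.
Numerically: q_1* = 17.5, q_2* = 0.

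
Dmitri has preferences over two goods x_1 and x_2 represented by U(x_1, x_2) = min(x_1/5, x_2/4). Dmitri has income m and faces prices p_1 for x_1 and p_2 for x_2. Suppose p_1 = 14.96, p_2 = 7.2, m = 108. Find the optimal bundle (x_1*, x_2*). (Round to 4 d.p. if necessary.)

Leontief preferences: the optimum is at the kink where x_1/5 = x_2/4, i.e. x_2 = (4/5)·x_1.
Budget: p_1·x_1 + p_2·(4/5)·x_1 = m, so (5·p_1 + 4·p_2)·x_1 = 5·m.
Demand: x_1*(p_1,p_2,m) = 5·m/(5·p_1 + 4·p_2), x_2* = 4·m/(5·p_1 + 4·p_2).
Here 5·14.96 + 4·7.2 = 103.6, giving x_1* = 5.2124 and x_2* = 4.1699.

x_1* = 5.2124, x_2* = 4.1699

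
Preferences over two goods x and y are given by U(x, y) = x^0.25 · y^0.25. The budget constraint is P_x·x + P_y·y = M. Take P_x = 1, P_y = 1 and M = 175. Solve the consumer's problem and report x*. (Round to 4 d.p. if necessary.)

x* = 87.5

Tangency: MRS = y/x = P_x/P_y.
So 0.25·P_y·y = 0.25·P_x·x; combined with the budget, a share 0.5 of income goes to x.
Demand: x*(P_x,P_y,M) = 0.5·M/P_x and y* = 0.5·M/P_y.
At P_x=1, P_y=1, M=175: x* = 0.5·175/1 = 87.5.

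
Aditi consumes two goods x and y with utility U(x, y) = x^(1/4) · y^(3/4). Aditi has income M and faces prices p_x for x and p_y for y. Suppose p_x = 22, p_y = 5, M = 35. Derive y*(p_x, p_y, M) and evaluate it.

The MRS is (1/3)·y/x. Set MRS = p_x/p_y.
So 0.25·p_y·y = 0.75·p_x·x; combined with the budget, a share 0.25 of income goes to x.
Demand: x*(p_x,p_y,M) = 0.25·M/p_x and y* = 0.75·M/p_y.
At p_x=22, p_y=5, M=35: y* = 0.75·35/5 = 5.25.

y* = 5.25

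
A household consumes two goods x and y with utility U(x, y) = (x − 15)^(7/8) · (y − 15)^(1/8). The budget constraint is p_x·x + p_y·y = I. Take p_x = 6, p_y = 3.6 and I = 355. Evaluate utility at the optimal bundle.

MRS = 7·(y−15)/(x−15). Tangency with p_x/p_y gives y−15 = (1/7)·(p_x/p_y)·(x−15).
After buying the subsistence bundle (15, 15), a share 0.875 of the remaining income goes to x: x* = 15 + 0.875·(I − 15p_x − 15p_y)/p_x.
Discretionary income = 355 − 15·6 − 15·3.6 = 211; x* = 15 + 0.875·211/6 = 45.7708; y* = 15 + 0.125·211/3.6 = 22.3264.
Utility at the optimum: U(45.7708, 22.3264) = 25.7178.

V = 25.7178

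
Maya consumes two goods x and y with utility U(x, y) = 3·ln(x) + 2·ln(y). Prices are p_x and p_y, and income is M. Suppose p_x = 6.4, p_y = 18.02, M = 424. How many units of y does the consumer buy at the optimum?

The MRS is (3/2)·y/x. Set MRS = p_x/p_y.
So 3·p_y·y = 2·p_x·x; combined with the budget, a share 0.6 of income goes to x.
Demand: x*(p_x,p_y,M) = 0.6·M/p_x and y* = 0.4·M/p_y.
At p_x=6.4, p_y=18.02, M=424: y* = 0.4·424/18.02 = 9.4118.

y* = 9.4118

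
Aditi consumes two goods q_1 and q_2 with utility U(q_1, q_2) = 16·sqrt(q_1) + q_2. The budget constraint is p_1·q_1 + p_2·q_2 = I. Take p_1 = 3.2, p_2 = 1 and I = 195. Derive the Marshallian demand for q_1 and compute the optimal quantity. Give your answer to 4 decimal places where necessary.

q_1* = 6.25

Set MRS = p_1/p_2: 8·q_1^(−1/2) = p_1/p_2.
Thus q_1* = (8·p_2/p_1)² — independent of I — with the rest of income spent on q_2.
Plugging in: q_1* = (8·1/3.2)² = 6.25.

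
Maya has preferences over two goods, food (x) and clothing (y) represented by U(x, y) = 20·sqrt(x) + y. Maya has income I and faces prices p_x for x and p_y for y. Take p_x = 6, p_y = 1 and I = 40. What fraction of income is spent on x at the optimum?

Utility is quasi-linear in y; the FOC for x is 10/√x = p_x/p_y.
Thus x* = (10·p_y/p_x)² — independent of I — with the rest of income spent on y.
Plugging in: x* = (10·1/6)² = 2.7778, y* = 23.3333.
Expenditure on x: 6·2.7778 = 16.6667; share = 0.4167.

share on x = 0.4167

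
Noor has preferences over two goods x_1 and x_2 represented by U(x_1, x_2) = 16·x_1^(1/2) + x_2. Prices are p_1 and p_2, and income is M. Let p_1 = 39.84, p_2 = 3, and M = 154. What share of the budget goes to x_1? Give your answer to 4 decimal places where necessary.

share on x_1 = 0.0939

MU_x_1 = 8/√x_1, MU_x_2 = 1. Tangency: 8/√x_1 = p_1/p_2.
Thus x_1* = (8·p_2/p_1)² — independent of M — with the rest of income spent on x_2.
Plugging in: x_1* = (8·3/39.84)² = 0.3629, x_2* = 46.5141.
Expenditure on x_1: 39.84·0.3629 = 14.4578; share = 0.0939.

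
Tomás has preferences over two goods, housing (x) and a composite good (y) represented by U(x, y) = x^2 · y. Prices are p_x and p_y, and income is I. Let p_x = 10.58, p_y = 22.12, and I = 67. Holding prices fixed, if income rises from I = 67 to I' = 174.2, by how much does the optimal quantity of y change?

MU_x/MU_y = (2·y)/(x); tangency sets this equal to p_x/p_y.
Rearranging, p_y·y = (1/2)·p_x·x. Substituting into the budget gives p_x·x·(1 + (1/2)) = I.
Demand: x*(p_x,p_y,I) = 2/3·I/p_x and y* = 1/3·I/p_y.
At p_x=10.58, p_y=22.12, I=67: y* = 1/3·67/22.12 = 1.0096.
At I' = 174.2: y* = 2.6251. Change: 2.6251 − 1.0096 = 1.6154.

Δy* = 1.6154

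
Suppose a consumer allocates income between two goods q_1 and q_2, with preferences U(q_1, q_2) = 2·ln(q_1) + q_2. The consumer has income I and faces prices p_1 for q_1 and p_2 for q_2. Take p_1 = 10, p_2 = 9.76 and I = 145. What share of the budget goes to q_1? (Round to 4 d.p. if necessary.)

MU_q_1 = 2/q_1, MU_q_2 = 1. Tangency: 2/q_1 = p_1/p_2.
So q_1*(p_1,p_2) = 2·p_2/p_1, independent of income; and q_2* = (I − 2·p_2)/p_2.
At the given prices: q_1* = 2·9.76/10 = 1.952, and q_2* = 12.8566.
Expenditure on q_1: 10·1.952 = 19.52; share = 0.1346.

share on q_1 = 0.1346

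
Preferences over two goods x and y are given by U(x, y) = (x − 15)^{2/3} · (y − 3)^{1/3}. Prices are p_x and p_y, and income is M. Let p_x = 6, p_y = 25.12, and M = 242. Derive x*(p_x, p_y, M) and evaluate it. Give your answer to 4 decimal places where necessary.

This is Cobb-Douglas in (x−15, y−3): tangency gives 2/3·p_y·(y−3) = 1/3·p_x·(x−15).
Substituting into the budget: x* = 15 + 2/3·(M − 15·p_x − 3·p_y)/p_x, and y* = 3 + 1/3·(…)/p_y.
Discretionary income = 242 − 15·6 − 3·25.12 = 76.64; x* = 15 + 2/3·76.64/6 = 23.5156.

x* = 23.5156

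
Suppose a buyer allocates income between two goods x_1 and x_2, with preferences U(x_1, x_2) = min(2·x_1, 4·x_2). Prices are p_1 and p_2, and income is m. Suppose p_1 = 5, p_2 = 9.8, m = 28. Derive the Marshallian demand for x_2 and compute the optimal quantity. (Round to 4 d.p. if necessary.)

x_2* = 1.4141

Leontief preferences: the optimum is at the kink where x_1/4 = x_2/2, i.e. x_2 = (1/2)·x_1.
Budget: p_1·x_1 + p_2·(1/2)·x_1 = m, so (4·p_1 + 2·p_2)·x_1 = 4·m.
Demand: x_1*(p_1,p_2,m) = 4·m/(4·p_1 + 2·p_2), x_2* = 2·m/(4·p_1 + 2·p_2).
Here 4·5 + 2·9.8 = 39.6, giving x_2* = 1.4141.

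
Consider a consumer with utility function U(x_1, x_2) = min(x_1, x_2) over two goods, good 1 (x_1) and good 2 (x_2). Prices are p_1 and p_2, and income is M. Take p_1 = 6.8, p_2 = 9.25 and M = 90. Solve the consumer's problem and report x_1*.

x_1* = 5.6075

With perfect complements, no substitution: consume in ratio x_1:x_2 = 1:1.
Budget: p_1·x_1 + p_2·x_1 = M, so (p_1 + p_2)·x_1 = M.
Demand: x_1*(p_1,p_2,M) = M/(p_1 + p_2), x_2* = M/(p_1 + p_2).
Here 6.8 + 9.25 = 16.05, giving x_1* = 5.6075.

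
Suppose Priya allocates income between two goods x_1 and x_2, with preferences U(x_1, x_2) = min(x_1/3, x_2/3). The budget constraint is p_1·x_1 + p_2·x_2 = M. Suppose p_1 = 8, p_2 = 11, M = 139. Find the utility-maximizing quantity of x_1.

x_1* = 7.3158

Leontief preferences: the optimum is at the kink where x_1/3 = x_2/3, i.e. x_2 = x_1.
Budget: p_1·x_1 + p_2·x_1 = M, so (3·p_1 + 3·p_2)·x_1 = 3·M.
Demand: x_1*(p_1,p_2,M) = 3·M/(3·p_1 + 3·p_2), x_2* = 3·M/(3·p_1 + 3·p_2).
Here 3·8 + 3·11 = 57, giving x_1* = 7.3158.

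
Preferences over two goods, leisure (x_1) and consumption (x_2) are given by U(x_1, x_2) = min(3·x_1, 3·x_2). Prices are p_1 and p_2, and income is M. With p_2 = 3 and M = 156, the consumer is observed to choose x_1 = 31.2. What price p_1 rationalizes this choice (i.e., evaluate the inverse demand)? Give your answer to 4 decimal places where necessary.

p_1 = 2

With perfect complements, no substitution: consume in ratio x_1:x_2 = 3:3.
Budget: p_1·x_1 + p_2·x_1 = M, so (3·p_1 + 3·p_2)·x_1 = 3·M.
Demand: x_1*(p_1,p_2,M) = 3·M/(3·p_1 + 3·p_2), x_2* = 3·M/(3·p_1 + 3·p_2).
Set x_1* = 31.2 in the demand function and solve for p_1: p_1 = 2.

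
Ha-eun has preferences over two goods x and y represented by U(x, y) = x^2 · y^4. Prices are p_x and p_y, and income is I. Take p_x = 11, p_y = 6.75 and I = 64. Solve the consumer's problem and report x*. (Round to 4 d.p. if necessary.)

x* = 1.9394

Demand: x*(p_x,p_y,I) = 1/3·I/p_x and y* = 2/3·I/p_y.
At p_x=11, p_y=6.75, I=64: x* = 1/3·64/11 = 1.9394.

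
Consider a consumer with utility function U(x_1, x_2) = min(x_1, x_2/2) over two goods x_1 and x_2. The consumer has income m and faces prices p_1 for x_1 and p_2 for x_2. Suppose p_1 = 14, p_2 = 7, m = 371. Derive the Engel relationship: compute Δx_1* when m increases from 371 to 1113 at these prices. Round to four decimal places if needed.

Δx_1* = 26.5

With perfect complements, no substitution: consume in ratio x_1:x_2 = 1:2.
Budget: p_1·x_1 + p_2·2·x_1 = m, so (p_1 + 2·p_2)·x_1 = m.
Demand: x_1*(p_1,p_2,m) = m/(p_1 + 2·p_2), x_2* = 2·m/(p_1 + 2·p_2).
Here 14 + 2·7 = 28, giving x_1* = 13.25.
At m' = 1113: x_1* = 39.75. Change: 39.75 − 13.25 = 26.5.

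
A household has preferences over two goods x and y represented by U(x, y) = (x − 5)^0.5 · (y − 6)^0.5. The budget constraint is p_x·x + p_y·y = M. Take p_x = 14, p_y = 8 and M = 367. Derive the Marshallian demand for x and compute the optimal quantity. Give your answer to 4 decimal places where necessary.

Let x' = x−5, y' = y−6. MRS = y'/x' = p_x/p_y.
Substituting into the budget: x* = 5 + 0.5·(M − 5·p_x − 6·p_y)/p_x, and y* = 6 + 0.5·(…)/p_y.
Discretionary income = 367 − 5·14 − 6·8 = 249; x* = 5 + 0.5·249/14 = 13.8929.

x* = 13.8929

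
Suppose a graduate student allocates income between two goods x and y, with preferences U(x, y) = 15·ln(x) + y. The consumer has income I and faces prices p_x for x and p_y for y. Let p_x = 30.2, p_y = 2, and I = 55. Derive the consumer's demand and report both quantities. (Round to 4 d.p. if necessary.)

x* = 0.9934, y* = 12.5

So x*(p_x,p_y) = 15·p_y/p_x, independent of income; and y* = (I − 15·p_y)/p_y.
At the given prices: x* = 15·2/30.2 = 0.9934, and y* = 12.5.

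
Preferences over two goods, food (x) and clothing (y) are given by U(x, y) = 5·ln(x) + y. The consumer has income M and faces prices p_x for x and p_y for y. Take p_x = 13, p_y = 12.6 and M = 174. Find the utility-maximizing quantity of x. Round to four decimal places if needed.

x* = 4.8462

So x*(p_x,p_y) = 5·p_y/p_x, independent of income; and y* = (M − 5·p_y)/p_y.
At the given prices: x* = 5·12.6/13 = 4.8462.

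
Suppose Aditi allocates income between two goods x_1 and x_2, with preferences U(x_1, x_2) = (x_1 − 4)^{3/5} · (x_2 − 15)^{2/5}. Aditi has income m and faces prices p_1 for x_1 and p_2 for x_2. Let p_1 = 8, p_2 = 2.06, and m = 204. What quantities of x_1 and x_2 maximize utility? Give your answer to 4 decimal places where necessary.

This is Cobb-Douglas in (x_1−4, x_2−15): tangency gives 0.6·p_2·(x_2−15) = 0.4·p_1·(x_1−4).
After buying the subsistence bundle (4, 15), a share 0.6 of the remaining income goes to x_1: x_1* = 4 + 0.6·(m − 4p_1 − 15p_2)/p_1.
Discretionary income = 204 − 4·8 − 15·2.06 = 141.1; x_1* = 4 + 0.6·141.1/8 = 14.5825; x_2* = 15 + 0.4·141.1/2.06 = 42.3981.

x_1* = 14.5825, x_2* = 42.3981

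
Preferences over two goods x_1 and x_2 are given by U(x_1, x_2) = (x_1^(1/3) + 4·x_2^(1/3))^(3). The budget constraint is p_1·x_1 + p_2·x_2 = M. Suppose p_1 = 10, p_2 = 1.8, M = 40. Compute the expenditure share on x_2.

share on x_2 = 0.9496

MU_x_1 ∝ x_1^(-2/3), MU_x_2 ∝ 4·x_2^(-2/3), so MRS = (1/4)·(x_2/x_1)^(2/3) = p_1/p_2.
Hence x_2/x_1 = (4·p_1/p_2)^(1/(2/3)), i.e. raised to the 1.5 power.
Substitute x_2 = (x_2/x_1)·x_1 into the budget: x_1* = M/(p_1 + p_2·(x_2/x_1)).
Numerically x_2/x_1 = 104.75656, so x_1* = 40/(10 + 1.8·104.75656) = 0.2014 and x_2* = 104.75656·0.2014 = 21.1031.
Expenditure on x_2: 1.8·21.1031 = 37.9855; share = 0.9496.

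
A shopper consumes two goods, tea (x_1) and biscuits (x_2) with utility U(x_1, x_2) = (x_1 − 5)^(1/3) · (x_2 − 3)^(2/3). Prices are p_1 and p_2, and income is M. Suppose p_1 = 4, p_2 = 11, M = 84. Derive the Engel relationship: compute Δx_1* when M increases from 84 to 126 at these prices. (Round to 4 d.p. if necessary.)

MRS = (1/2)·(x_2−3)/(x_1−5). Tangency with p_1/p_2 gives x_2−3 = 2·(p_1/p_2)·(x_1−5).
Substituting into the budget: x_1* = 5 + 1/3·(M − 5·p_1 − 3·p_2)/p_1, and x_2* = 3 + 2/3·(…)/p_2.
Discretionary income = 84 − 5·4 − 3·11 = 31; x_1* = 5 + 1/3·31/4 = 7.5833.
At M' = 126: x_1* = 11.0833. Change: 11.0833 − 7.5833 = 3.5.

Δx_1* = 3.5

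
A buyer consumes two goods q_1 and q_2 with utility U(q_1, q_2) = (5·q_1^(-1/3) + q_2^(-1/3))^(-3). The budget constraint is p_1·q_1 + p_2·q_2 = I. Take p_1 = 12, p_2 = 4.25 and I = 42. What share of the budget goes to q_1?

Numerically q_2/q_1 = 0.651428, so q_1* = 42/(12 + 4.25·0.651428) = 2.8439 and q_2* = 0.651428·2.8439 = 1.8526.
Expenditure on q_1: 12·2.8439 = 34.1265; share = 0.8125.

share on q_1 = 0.8125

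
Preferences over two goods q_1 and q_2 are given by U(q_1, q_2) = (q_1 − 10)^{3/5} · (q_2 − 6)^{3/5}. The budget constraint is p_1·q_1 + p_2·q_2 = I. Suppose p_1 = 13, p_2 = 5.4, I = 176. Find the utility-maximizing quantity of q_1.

Let q_1' = q_1−10, q_2' = q_2−6. MRS = q_2'/q_1' = p_1/p_2.
After buying the subsistence bundle (10, 6), a share 0.5 of the remaining income goes to q_1: q_1* = 10 + 0.5·(I − 10p_1 − 6p_2)/p_1.
Discretionary income = 176 − 10·13 − 6·5.4 = 13.6; q_1* = 10 + 0.5·13.6/13 = 10.5231.

q_1* = 10.5231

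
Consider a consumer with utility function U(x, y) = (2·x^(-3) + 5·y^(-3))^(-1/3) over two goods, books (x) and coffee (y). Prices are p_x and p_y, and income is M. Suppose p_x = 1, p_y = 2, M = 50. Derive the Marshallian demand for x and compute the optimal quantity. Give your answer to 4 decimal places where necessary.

x* = 16.0527

MRS = MU_x/MU_y = (2/5)·(y/x)^(4). Set equal to p_x/p_y.
Hence y/x = ((5/2)·p_x/p_y)^(1/(4)), i.e. raised to the 0.25 power.
Substitute y = (y/x)·x into the budget: x* = M/(p_x + p_y·(y/x)).
Numerically y/x = 1.057371, so x* = 50/(1 + 2·1.057371) = 16.0527.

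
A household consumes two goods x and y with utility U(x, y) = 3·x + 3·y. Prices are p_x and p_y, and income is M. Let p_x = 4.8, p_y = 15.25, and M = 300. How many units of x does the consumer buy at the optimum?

Linear utility — the consumer picks whichever good has higher MU/price: 3/4.8 = 0.625 vs 3/15.25 = 0.1967.
x gives more utility per dollar, so spend all income on x: x* = M/p_x, y* = 0.
Numerically: x* = 62.5, y* = 0.

x* = 62.5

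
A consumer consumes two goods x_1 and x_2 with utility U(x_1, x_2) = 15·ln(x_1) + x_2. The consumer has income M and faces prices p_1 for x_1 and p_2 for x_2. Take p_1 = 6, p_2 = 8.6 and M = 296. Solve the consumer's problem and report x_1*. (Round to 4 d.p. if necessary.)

MU_x_1 = 15/x_1, MU_x_2 = 1. Tangency: 15/x_1 = p_1/p_2.
So x_1*(p_1,p_2) = 15·p_2/p_1, independent of income; and x_2* = (M − 15·p_2)/p_2.
At the given prices: x_1* = 15·8.6/6 = 21.5.

x_1* = 21.5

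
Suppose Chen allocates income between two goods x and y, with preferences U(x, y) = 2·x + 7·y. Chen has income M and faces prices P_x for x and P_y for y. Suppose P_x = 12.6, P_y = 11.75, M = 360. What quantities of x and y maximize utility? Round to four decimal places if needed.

x* = 0, y* = 30.6383

Perfect substitutes: compare marginal utility per dollar. 2/P_x vs 7/P_y → 0.1587 vs 0.5957.
y gives more utility per dollar, so spend all income on y: y* = M/P_y, x* = 0.
Numerically: x* = 0, y* = 30.6383.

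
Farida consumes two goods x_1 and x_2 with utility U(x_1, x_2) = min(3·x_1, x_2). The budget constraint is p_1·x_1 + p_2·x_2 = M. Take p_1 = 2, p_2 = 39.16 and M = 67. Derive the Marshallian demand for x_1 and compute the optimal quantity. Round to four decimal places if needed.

x_1* = 0.5608

Demand: x_1*(p_1,p_2,M) = M/(p_1 + 3·p_2), x_2* = 3·M/(p_1 + 3·p_2).
Here 2 + 3·39.16 = 119.48, giving x_1* = 0.5608.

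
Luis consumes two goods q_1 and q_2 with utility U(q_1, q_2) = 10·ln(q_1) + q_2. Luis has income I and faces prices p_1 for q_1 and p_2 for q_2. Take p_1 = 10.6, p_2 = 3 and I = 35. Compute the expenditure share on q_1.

Set MRS = p_1/p_2: (10/q_1)/1 = p_1/p_2.
So q_1*(p_1,p_2) = 10·p_2/p_1, independent of income; and q_2* = (I − 10·p_2)/p_2.
At the given prices: q_1* = 10·3/10.6 = 2.8302, and q_2* = 1.6667.
Expenditure on q_1: 10.6·2.8302 = 30; share = 0.8571.

share on q_1 = 0.8571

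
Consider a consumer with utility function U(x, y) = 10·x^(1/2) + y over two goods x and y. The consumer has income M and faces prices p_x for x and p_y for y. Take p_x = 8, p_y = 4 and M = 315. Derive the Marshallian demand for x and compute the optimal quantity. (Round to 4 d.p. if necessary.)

Utility is quasi-linear in y; the FOC for x is 5/√x = p_x/p_y.
Solve: √x = 5·p_y/p_x, so x*(p_x,p_y) = (5·p_y/p_x)², and y* = (M − p_x·x*)/p_y.
Plugging in: x* = (5·4/8)² = 6.25.

x* = 6.25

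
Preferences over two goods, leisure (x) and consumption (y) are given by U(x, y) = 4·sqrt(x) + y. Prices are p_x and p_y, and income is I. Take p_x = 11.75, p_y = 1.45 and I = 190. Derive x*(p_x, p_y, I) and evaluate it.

Solve: √x = 2·p_y/p_x, so x*(p_x,p_y) = (2·p_y/p_x)², and y* = (I − p_x·x*)/p_y.
Plugging in: x* = (2·1.45/11.75)² = 0.0609.

x* = 0.0609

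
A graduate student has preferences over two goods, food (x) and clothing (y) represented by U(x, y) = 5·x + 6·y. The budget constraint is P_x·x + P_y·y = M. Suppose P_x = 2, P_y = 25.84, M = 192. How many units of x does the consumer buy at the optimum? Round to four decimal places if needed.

Linear utility — the consumer picks whichever good has higher MU/price: 5/2 = 2.5 vs 6/25.84 = 0.2322.
x gives more utility per dollar, so spend all income on x: x* = M/P_x, y* = 0.
Numerically: x* = 96, y* = 0.

x* = 96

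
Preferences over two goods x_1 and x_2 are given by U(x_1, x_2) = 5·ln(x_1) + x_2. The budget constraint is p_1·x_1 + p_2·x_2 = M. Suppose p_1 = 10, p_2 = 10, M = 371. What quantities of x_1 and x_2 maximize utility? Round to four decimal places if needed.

Set MRS = p_1/p_2: (5/x_1)/1 = p_1/p_2.
So x_1*(p_1,p_2) = 5·p_2/p_1, independent of income; and x_2* = (M − 5·p_2)/p_2.
At the given prices: x_1* = 5·10/10 = 5, and x_2* = 32.1.

x_1* = 5, x_2* = 32.1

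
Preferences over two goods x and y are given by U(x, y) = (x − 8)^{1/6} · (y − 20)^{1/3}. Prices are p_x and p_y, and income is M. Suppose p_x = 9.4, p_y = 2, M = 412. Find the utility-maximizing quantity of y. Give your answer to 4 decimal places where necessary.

Substituting into the budget: x* = 8 + 1/3·(M − 8·p_x − 20·p_y)/p_x, and y* = 20 + 2/3·(…)/p_y.
Discretionary income = 412 − 8·9.4 − 20·2 = 296.8; y* = 20 + 2/3·296.8/2 = 118.9333.

y* = 118.9333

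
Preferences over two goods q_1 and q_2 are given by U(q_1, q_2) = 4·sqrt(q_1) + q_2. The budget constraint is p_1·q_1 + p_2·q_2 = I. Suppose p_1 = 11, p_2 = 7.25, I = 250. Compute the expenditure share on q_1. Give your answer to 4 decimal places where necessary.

share on q_1 = 0.0765

MU_q_1 = 2/√q_1, MU_q_2 = 1. Tangency: 2/√q_1 = p_1/p_2.
Thus q_1* = (2·p_2/p_1)² — independent of I — with the rest of income spent on q_2.
Plugging in: q_1* = (2·7.25/11)² = 1.7376, q_2* = 31.8464.
Expenditure on q_1: 11·1.7376 = 19.1136; share = 0.0765.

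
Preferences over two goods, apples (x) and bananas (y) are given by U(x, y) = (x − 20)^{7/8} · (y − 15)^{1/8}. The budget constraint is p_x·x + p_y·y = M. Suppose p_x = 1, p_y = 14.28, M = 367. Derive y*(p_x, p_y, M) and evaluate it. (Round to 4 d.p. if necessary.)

y* = 16.1625

Let x' = x−20, y' = y−15. MRS = 7·y'/x' = p_x/p_y.
After buying the subsistence bundle (20, 15), a share 0.875 of the remaining income goes to x: x* = 20 + 0.875·(M − 20p_x − 15p_y)/p_x.
Discretionary income = 367 − 20·1 − 15·14.28 = 132.8; y* = 15 + 0.125·132.8/14.28 = 16.1625.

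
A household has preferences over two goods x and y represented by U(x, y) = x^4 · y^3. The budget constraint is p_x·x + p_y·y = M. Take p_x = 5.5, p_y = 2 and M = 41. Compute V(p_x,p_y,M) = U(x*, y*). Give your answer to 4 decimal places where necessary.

V = 223287.1351

MU_x/MU_y = (4·y)/(3·x); tangency sets this equal to p_x/p_y.
Rearranging, p_y·y = (3/4)·p_x·x. Substituting into the budget gives p_x·x·(1 + (3/4)) = M.
Demand: x*(p_x,p_y,M) = 4/7·M/p_x and y* = 3/7·M/p_y.
At p_x=5.5, p_y=2, M=41: x* = 4/7·41/5.5 = 4.2597, y* = 8.7857.
Utility at the optimum: U(4.2597, 8.7857) = 223287.1351.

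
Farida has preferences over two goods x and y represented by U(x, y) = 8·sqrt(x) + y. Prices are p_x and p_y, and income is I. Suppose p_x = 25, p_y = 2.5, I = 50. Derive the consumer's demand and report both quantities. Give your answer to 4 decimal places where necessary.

x* = 0.16, y* = 18.4

Plugging in: x* = (4·2.5/25)² = 0.16, y* = 18.4.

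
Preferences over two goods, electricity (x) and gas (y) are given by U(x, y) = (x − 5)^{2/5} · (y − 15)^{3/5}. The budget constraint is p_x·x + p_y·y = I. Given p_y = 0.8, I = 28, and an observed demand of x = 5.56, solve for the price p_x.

Let x' = x−5, y' = y−15. MRS = (2/3)·y'/x' = p_x/p_y.
After buying the subsistence bundle (5, 15), a share 0.4 of the remaining income goes to x: x* = 5 + 0.4·(I − 5p_x − 15p_y)/p_x.
Set x* = 5.56 in the demand function and solve for p_x: p_x = 2.5.

p_x = 2.5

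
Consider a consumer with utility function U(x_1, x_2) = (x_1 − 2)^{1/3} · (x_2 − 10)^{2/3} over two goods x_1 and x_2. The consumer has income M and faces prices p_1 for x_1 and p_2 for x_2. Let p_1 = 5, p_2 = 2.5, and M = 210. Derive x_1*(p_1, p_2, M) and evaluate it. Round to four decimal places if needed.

MRS = (1/2)·(x_2−10)/(x_1−2). Tangency with p_1/p_2 gives x_2−10 = 2·(p_1/p_2)·(x_1−2).
Substituting into the budget: x_1* = 2 + 1/3·(M − 2·p_1 − 10·p_2)/p_1, and x_2* = 10 + 2/3·(…)/p_2.
Discretionary income = 210 − 2·5 − 10·2.5 = 175; x_1* = 2 + 1/3·175/5 = 13.6667.

x_1* = 13.6667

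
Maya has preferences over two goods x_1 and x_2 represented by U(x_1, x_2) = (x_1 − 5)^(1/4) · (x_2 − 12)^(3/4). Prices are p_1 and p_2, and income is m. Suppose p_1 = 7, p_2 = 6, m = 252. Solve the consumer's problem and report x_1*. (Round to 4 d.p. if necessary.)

Substituting into the budget: x_1* = 5 + 0.25·(m − 5·p_1 − 12·p_2)/p_1, and x_2* = 12 + 0.75·(…)/p_2.
Discretionary income = 252 − 5·7 − 12·6 = 145; x_1* = 5 + 0.25·145/7 = 10.1786.

x_1* = 10.1786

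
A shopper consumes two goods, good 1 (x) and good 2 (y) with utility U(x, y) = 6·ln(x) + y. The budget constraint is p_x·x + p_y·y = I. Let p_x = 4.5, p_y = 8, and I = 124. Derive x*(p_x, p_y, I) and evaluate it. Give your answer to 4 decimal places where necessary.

Set MRS = p_x/p_y: (6/x)/1 = p_x/p_y.
So x*(p_x,p_y) = 6·p_y/p_x, independent of income; and y* = (I − 6·p_y)/p_y.
At the given prices: x* = 6·8/4.5 = 10.6667.

x* = 10.6667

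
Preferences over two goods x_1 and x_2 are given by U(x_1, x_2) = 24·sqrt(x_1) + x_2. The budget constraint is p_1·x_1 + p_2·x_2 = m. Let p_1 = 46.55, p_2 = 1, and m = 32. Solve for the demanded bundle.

Plugging in: x_1* = (12·1/46.55)² = 0.0665, x_2* = 28.9066.

x_1* = 0.0665, x_2* = 28.9066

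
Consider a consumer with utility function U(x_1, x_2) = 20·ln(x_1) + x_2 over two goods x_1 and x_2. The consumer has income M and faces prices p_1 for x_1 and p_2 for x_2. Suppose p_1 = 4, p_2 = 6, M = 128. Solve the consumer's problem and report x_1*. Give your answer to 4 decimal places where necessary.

So x_1*(p_1,p_2) = 20·p_2/p_1, independent of income; and x_2* = (M − 20·p_2)/p_2.
At the given prices: x_1* = 20·6/4 = 30.

x_1* = 30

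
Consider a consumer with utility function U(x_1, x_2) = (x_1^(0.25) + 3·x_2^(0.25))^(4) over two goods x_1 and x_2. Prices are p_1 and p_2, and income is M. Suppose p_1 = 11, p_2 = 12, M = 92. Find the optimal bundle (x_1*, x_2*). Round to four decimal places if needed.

Substitute x_2 = (x_2/x_1)·x_1 into the budget: x_1* = M/(p_1 + p_2·(x_2/x_1)).
Numerically x_2/x_1 = 3.852804, so x_1* = 92/(11 + 12·3.852804) = 1.6074 and x_2* = 3.852804·1.6074 = 6.1932.

x_1* = 1.6074, x_2* = 6.1932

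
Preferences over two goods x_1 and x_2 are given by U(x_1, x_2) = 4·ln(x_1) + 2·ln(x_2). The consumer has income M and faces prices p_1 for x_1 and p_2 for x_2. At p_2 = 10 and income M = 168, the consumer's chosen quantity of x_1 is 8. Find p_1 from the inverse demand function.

p_1 = 14

MU_x_1/MU_x_2 = (4·x_2)/(2·x_1); tangency sets this equal to p_1/p_2.
So 4·p_2·x_2 = 2·p_1·x_1; combined with the budget, a share 2/3 of income goes to x_1.
Demand: x_1*(p_1,p_2,M) = 2/3·M/p_1 and x_2* = 1/3·M/p_2.
Set x_1* = 8 in the demand function and solve for p_1: p_1 = 14.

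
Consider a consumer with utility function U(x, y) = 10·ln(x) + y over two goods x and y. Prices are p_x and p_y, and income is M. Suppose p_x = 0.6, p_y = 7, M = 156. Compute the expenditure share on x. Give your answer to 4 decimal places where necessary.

MU_x = 10/x, MU_y = 1. Tangency: 10/x = p_x/p_y.
So x*(p_x,p_y) = 10·p_y/p_x, independent of income; and y* = (M − 10·p_y)/p_y.
At the given prices: x* = 10·7/0.6 = 116.6667, and y* = 12.2857.
Expenditure on x: 0.6·116.6667 = 70; share = 0.4487.

share on x = 0.4487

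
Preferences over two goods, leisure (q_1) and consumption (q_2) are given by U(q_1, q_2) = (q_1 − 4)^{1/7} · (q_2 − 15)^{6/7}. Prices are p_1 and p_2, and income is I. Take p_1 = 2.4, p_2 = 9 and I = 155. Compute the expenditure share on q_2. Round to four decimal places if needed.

MRS = (1/6)·(q_2−15)/(q_1−4). Tangency with p_1/p_2 gives q_2−15 = 6·(p_1/p_2)·(q_1−4).
Substituting into the budget: q_1* = 4 + 1/7·(I − 4·p_1 − 15·p_2)/p_1, and q_2* = 15 + 6/7·(…)/p_2.
Discretionary income = 155 − 4·2.4 − 15·9 = 10.4; q_1* = 4 + 1/7·10.4/2.4 = 4.619; q_2* = 15 + 6/7·10.4/9 = 15.9905.
Expenditure on q_2: 9·15.9905 = 143.9143; share = 0.9285.

share on q_2 = 0.9285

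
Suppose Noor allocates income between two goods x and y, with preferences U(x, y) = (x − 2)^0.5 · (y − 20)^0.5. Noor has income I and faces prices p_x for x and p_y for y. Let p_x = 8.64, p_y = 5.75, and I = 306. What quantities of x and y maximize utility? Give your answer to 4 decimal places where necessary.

Let x' = x−2, y' = y−20. MRS = y'/x' = p_x/p_y.
After buying the subsistence bundle (2, 20), a share 0.5 of the remaining income goes to x: x* = 2 + 0.5·(I − 2p_x − 20p_y)/p_x.
Discretionary income = 306 − 2·8.64 − 20·5.75 = 173.72; x* = 2 + 0.5·173.72/8.64 = 12.0532; y* = 20 + 0.5·173.72/5.75 = 35.1061.

x* = 12.0532, y* = 35.1061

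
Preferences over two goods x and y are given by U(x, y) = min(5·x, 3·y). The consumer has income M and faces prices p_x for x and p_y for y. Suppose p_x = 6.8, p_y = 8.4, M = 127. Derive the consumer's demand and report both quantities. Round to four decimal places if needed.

Demand: x*(p_x,p_y,M) = 3·M/(3·p_x + 5·p_y), y* = 5·M/(3·p_x + 5·p_y).
Here 3·6.8 + 5·8.4 = 62.4, giving x* = 6.1058 and y* = 10.1763.

x* = 6.1058, y* = 10.1763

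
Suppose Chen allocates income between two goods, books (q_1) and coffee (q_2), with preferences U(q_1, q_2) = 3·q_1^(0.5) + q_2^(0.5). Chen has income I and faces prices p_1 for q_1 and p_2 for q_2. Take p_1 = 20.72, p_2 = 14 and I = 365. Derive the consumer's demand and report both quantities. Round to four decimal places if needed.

q_1* = 15.1281, q_2* = 3.6818

MRS = MU_q_1/MU_q_2 = 3·(q_2/q_1)^(0.5). Set equal to p_1/p_2.
Hence q_2/q_1 = ((1/3)·p_1/p_2)^(1/(0.5)), i.e. raised to the 2 power.
Substitute q_2 = (q_2/q_1)·q_1 into the budget: q_1* = I/(p_1 + p_2·(q_2/q_1)).
Numerically q_2/q_1 = 0.243378, so q_1* = 365/(20.72 + 14·0.243378) = 15.1281 and q_2* = 0.243378·15.1281 = 3.6818.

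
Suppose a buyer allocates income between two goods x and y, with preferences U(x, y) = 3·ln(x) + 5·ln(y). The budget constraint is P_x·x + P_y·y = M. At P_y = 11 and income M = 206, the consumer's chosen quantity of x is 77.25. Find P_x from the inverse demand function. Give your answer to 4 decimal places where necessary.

Tangency: MRS = (3/5)·y/x = P_x/P_y.
So 3·P_y·y = 5·P_x·x; combined with the budget, a share 0.375 of income goes to x.
Demand: x*(P_x,P_y,M) = 0.375·M/P_x and y* = 0.625·M/P_y.
Set x* = 77.25 in the demand function and solve for P_x: P_x = 1.

P_x = 1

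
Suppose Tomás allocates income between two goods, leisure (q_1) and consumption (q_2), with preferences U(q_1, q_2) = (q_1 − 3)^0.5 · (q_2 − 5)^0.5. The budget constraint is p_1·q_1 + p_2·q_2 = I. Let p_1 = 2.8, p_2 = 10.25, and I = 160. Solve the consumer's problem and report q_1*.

This is Cobb-Douglas in (q_1−3, q_2−5): tangency gives 0.5·p_2·(q_2−5) = 0.5·p_1·(q_1−3).
Substituting into the budget: q_1* = 3 + 0.5·(I − 3·p_1 − 5·p_2)/p_1, and q_2* = 5 + 0.5·(…)/p_2.
Discretionary income = 160 − 3·2.8 − 5·10.25 = 100.35; q_1* = 3 + 0.5·100.35/2.8 = 20.9196.

q_1* = 20.9196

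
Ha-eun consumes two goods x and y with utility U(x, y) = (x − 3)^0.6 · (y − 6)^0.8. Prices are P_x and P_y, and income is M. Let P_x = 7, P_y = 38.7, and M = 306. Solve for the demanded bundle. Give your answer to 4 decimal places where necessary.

MRS = (3/4)·(y−6)/(x−3). Tangency with P_x/P_y gives y−6 = (4/3)·(P_x/P_y)·(x−3).
Substituting into the budget: x* = 3 + 3/7·(M − 3·P_x − 6·P_y)/P_x, and y* = 6 + 4/7·(…)/P_y.
Discretionary income = 306 − 3·7 − 6·38.7 = 52.8; x* = 3 + 3/7·52.8/7 = 6.2327; y* = 6 + 4/7·52.8/38.7 = 6.7796.

x* = 6.2327, y* = 6.7796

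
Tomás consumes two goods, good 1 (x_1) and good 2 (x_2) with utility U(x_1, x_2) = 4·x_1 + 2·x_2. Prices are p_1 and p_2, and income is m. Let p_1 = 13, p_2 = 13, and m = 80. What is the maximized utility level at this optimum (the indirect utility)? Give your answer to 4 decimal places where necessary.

x_1 gives more utility per dollar, so spend all income on x_1: x_1* = m/p_1, x_2* = 0.
Numerically: x_1* = 6.1538, x_2* = 0.
Utility at the optimum: U(6.1538, 0) = 24.6154.

V = 24.6154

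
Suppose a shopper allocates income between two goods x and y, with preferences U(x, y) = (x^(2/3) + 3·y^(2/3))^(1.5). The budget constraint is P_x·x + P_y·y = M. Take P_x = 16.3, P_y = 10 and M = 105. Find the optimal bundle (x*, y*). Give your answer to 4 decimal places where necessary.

Substitute y = (y/x)·x into the budget: x* = M/(P_x + P_y·(y/x)).
Numerically y/x = 116.930169, so x* = 105/(16.3 + 10·116.930169) = 0.0886 and y* = 116.930169·0.0886 = 10.3556.

x* = 0.0886, y* = 10.3556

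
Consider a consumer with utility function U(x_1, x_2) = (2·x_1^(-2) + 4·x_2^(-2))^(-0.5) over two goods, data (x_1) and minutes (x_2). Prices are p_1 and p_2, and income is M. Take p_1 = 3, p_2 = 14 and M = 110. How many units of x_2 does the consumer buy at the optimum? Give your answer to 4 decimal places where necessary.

x_2* = 6.1182

MRS = MU_x_1/MU_x_2 = (1/2)·(x_2/x_1)^(3). Set equal to p_1/p_2.
Hence x_2/x_1 = (2·p_1/p_2)^(1/(3)), i.e. raised to the 1/3 power.
Substitute x_2 = (x_2/x_1)·x_1 into the budget: x_1* = M/(p_1 + p_2·(x_2/x_1)).
Numerically x_2/x_1 = 0.753947, so x_1* = 110/(3 + 14·0.753947) = 8.1149 and x_2* = 0.753947·8.1149 = 6.1182.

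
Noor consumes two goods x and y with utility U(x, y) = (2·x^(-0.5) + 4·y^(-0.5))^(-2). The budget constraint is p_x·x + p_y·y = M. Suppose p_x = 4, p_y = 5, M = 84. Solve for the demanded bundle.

MRS = MU_x/MU_y = (1/2)·(y/x)^(1.5). Set equal to p_x/p_y.
Hence y/x = (2·p_x/p_y)^(1/(1.5)), i.e. raised to the 2/3 power.
Substitute y = (y/x)·x into the budget: x* = M/(p_x + p_y·(y/x)).
Numerically y/x = 1.367981, so x* = 84/(4 + 5·1.367981) = 7.7491 and y* = 1.367981·7.7491 = 10.6007.

x* = 7.7491, y* = 10.6007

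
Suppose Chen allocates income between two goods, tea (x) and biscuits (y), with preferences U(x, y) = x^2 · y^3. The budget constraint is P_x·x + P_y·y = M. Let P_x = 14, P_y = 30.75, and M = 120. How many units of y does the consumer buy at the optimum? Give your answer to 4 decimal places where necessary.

y* = 2.3415

MU_x/MU_y = (2·y)/(3·x); tangency sets this equal to P_x/P_y.
So 2·P_y·y = 3·P_x·x; combined with the budget, a share 0.4 of income goes to x.
Demand: x*(P_x,P_y,M) = 0.4·M/P_x and y* = 0.6·M/P_y.
At P_x=14, P_y=30.75, M=120: y* = 0.6·120/30.75 = 2.3415.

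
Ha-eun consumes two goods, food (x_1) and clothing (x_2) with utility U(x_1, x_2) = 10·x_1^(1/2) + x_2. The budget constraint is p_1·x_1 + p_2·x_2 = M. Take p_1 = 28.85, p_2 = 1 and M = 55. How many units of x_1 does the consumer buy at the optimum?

Set MRS = p_1/p_2: 5·x_1^(−1/2) = p_1/p_2.
Thus x_1* = (5·p_2/p_1)² — independent of M — with the rest of income spent on x_2.
Plugging in: x_1* = (5·1/28.85)² = 0.03.

x_1* = 0.03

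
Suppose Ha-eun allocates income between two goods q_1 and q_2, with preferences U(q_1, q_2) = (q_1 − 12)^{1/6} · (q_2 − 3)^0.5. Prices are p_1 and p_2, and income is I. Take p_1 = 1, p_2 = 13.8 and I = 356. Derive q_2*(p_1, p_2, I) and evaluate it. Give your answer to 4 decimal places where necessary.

q_2* = 19.4457

Let q_1' = q_1−12, q_2' = q_2−3. MRS = (1/3)·q_2'/q_1' = p_1/p_2.
After buying the subsistence bundle (12, 3), a share 0.25 of the remaining income goes to q_1: q_1* = 12 + 0.25·(I − 12p_1 − 3p_2)/p_1.
Discretionary income = 356 − 12·1 − 3·13.8 = 302.6; q_2* = 3 + 0.75·302.6/13.8 = 19.4457.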